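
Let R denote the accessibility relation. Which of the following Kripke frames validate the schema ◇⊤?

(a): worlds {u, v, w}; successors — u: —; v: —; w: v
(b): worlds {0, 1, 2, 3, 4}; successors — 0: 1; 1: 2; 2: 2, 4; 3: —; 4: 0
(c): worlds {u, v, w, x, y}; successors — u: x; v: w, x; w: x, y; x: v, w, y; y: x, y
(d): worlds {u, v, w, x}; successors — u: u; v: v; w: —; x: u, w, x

This is the axiom for seriality; its first-order frame correspondent is ∀x ∃y Rxy.
(a): fails — world u has no successor.
(b): fails — world 3 has no successor.
(c): ✓.
(d): fails — world w has no successor.

(c)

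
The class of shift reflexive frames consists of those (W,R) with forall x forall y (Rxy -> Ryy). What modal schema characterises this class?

The condition is shift-reflexivity. The T□ schema □(□r → r) defines it.
Suppose □(□r→r) is valid. Take Rxy and set V(r)={w : Ryw}. Then at y, □r holds; since □(□r→r) at x, □r→r at y, so r at y, i.e. Ryy.

□(□r → r)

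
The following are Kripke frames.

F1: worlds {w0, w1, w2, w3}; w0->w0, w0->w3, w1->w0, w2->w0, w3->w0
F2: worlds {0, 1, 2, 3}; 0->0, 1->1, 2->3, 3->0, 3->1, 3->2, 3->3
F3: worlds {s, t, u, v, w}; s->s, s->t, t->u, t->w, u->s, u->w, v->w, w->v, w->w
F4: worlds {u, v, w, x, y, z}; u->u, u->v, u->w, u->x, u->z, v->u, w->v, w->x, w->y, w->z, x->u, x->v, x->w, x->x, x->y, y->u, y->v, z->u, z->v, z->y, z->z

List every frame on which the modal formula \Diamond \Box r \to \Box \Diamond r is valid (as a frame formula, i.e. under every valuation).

This is the axiom for convergence; its first-order frame correspondent is \forall x \forall y \forall z (Rxy \wedge Rxz \to \exists w (Ryw \wedge Rzw)).
F1: holds.
F2: fails — R32 and R31 but 2 and 1 have no common successor.
F3: fails — Rss and Rst but s and t have no common successor.
F4: fails — Ruv and Ruw but v and w have no common successor.
Valid on: F1.

F1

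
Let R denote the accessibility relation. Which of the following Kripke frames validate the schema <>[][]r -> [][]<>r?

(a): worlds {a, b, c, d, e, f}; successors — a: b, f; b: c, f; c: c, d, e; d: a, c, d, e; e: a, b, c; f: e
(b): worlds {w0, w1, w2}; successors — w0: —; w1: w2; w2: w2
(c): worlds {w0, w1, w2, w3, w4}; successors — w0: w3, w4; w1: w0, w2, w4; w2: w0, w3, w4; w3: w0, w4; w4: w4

(b), (c)

This is the axiom for a generalized confluence (Geach) condition; its first-order frame correspondent is forall x forall y forall z ((xRy & x R^2 z) -> exists w (y R^2 w & zRw)).
(a): fails — aRf, aR²f but no w with fR²w and fRw.
(b): holds.
(c): holds.
Valid on: (b), (c).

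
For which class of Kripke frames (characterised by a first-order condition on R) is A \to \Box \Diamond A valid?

Suppose A→□◇A is valid. Take Rxy and set V(A)={x}. Then A at x, so □◇A at x, so ◇A at y, so some z with Ryz has A; z=x, i.e. Ryx.
Conversely, any frame satisfying \forall x \forall y (Rxy \to Ryx) validates the schema.
So the correspondent is symmetry.

Symmetry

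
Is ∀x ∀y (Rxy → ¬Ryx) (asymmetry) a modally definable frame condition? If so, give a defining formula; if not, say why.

Any modally definable frame class is closed under surjective bounded morphisms.
The 5-cycle (worlds 0,1,2,3,4 with 0→1→2→3→4→0) is asymmetric. Mapping every world to a single reflexive point • is a surjective bounded morphism, and the reflexive point is not asymmetric (R•• but asymmetry requires ¬R••).
So the class is not modally definable.

No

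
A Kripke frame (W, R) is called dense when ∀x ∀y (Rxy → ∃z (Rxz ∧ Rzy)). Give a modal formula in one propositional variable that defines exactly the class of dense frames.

□□s → □s

A defining formula is □□s → □s (the C4 axiom).
Suppose □□s→□s is valid. Take Rxy and set V(s)={w : xR²w}. Then □□s at x, so □s at x, so s at y, i.e. ∃z(Rxz∧Rzy).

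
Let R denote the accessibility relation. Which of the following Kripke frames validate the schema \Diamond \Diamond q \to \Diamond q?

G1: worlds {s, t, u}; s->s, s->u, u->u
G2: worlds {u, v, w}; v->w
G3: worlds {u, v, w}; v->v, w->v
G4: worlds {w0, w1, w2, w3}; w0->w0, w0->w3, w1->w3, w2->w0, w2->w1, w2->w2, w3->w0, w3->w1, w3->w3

This is the axiom for transitivity; its first-order frame correspondent is \forall x \forall y \forall z (Rxy \wedge Ryz \to Rxz).
G1: satisfies the condition.
G2: satisfies the condition.
G3: satisfies the condition.
G4: fails — Rw1w3 and Rw3w1 but not Rw1w1.
Valid on: G1, G2, G3.

G1, G2, G3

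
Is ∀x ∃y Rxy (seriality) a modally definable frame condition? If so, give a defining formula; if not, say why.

Yes, by □r → ◇r

The condition is seriality. A defining modal formula is □r → ◇r.
Suppose □r→◇r is valid. At any x set V(r)=W. Then □r at x, so ◇r at x, so x has a successor.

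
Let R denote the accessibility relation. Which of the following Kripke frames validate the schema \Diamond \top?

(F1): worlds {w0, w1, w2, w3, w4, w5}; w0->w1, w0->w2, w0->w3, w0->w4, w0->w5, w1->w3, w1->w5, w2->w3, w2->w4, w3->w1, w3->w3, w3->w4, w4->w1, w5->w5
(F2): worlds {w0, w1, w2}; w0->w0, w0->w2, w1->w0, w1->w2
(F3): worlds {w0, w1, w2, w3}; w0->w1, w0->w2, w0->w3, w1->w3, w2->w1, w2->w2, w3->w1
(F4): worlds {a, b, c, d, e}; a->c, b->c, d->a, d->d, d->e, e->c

(F1), (F3)

Frame correspondent (Sahlqvist): \forall x \exists y Rxy — i.e. seriality.
(F1): satisfies the condition.
(F2): fails — world w2 has no successor.
(F3): satisfies the condition.
(F4): fails — world c has no successor.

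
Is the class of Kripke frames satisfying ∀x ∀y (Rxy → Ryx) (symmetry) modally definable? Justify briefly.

This is a Sahlqvist condition; the B axiom q → □◇q defines it.
Suppose q→□◇q is valid. Take Rxy and set V(q)={x}. Then q at x, so □◇q at x, so ◇q at y, so some z with Ryz has q; z=x, i.e. Ryx.

Definable; q → □◇q defines it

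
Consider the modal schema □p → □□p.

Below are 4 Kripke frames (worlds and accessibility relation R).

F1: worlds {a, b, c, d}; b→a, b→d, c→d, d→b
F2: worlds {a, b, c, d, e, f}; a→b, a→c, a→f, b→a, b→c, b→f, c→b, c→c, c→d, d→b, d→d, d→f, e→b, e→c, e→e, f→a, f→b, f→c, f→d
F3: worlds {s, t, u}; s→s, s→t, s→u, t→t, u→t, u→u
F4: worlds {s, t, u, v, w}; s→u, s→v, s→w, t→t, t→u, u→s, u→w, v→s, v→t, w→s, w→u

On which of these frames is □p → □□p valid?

The schema corresponds to transitivity: ∀x ∀y ∀z (Rxy ∧ Ryz → Rxz).
F1: fails — Rdb and Rba but not Rda.
F2: fails — Rcd and Rdf but not Rcf.
F3: ✓.
F4: fails — Ruw and Rwu but not Ruu.
Valid on: F3.

F3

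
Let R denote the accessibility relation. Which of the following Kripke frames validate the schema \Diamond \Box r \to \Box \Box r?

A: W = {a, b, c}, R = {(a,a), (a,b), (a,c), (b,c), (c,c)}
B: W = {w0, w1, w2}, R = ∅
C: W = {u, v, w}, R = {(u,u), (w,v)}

Frame correspondent (Sahlqvist): \forall x \forall y \forall z ((xRy \wedge x R^2 z) \to \exists w (yRw \wedge z = w)) — i.e. a generalized confluence (Geach) condition.
A: fails — aRb, aR²a but no w with bRw and a=w.
B: satisfies the condition.
C: satisfies the condition.

B, C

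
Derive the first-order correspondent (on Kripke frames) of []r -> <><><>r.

This is a Sahlqvist (Geach-type) schema ◇^0□^1r → □^0◇^3r.
Minimal-valuation argument: fix x; take any y with xR^0y and any z with xR^0z. Set V(r) to the set of worlds R-reachable from y in exactly 1 step. Then □^1r holds at y, so the antecedent holds at x; validity forces ◇^3r at z, giving a w with zR^3w and yR^1w.
First-order correspondent: forall x exists w (xRw & x R^3 w).

forall x exists w (xRw & x R^3 w)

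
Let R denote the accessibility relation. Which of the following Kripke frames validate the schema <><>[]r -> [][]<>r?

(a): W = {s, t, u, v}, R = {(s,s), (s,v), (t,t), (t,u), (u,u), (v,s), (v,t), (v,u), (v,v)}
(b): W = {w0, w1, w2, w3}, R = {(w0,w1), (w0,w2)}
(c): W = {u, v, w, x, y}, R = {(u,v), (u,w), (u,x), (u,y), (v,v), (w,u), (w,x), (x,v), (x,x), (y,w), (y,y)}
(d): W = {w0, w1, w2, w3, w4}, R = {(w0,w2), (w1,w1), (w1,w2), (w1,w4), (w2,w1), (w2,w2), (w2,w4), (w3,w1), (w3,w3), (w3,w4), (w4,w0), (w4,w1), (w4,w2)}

Frame correspondent (Sahlqvist): forall x forall y forall z ((x R^2 y & x R^2 z) -> exists w (yRw & zRw)) — i.e. a generalized confluence (Geach) condition.
(a): fails — sR²s, sR²t but no w with sRw and tRw.
(b): ✓.
(c): fails — uR²v, uR²w but no t with vRt and wRt.
(d): fails — w3R²w0, w3R²w3 but no w with w0Rw and w3Rw.
Valid on: (b).

(b)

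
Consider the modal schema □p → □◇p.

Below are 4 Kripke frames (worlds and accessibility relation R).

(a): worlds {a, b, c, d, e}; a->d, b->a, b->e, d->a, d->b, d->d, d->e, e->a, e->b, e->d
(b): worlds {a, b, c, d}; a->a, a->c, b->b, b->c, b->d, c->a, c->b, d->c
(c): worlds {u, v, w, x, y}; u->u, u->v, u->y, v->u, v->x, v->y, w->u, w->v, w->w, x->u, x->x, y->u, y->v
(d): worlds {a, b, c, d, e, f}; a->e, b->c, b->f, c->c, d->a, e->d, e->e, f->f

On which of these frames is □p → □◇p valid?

This is the axiom for a generalized confluence (Geach) condition; its first-order frame correspondent is ∀x ∀z (xRz → ∃w (xRw ∧ zRw)).
(a): fails — bRa but no w with bRw and aRw.
(b): fails — dRc but no w with dRw and cRw.
(c): condition met.
(d): fails — dRa but no w with dRw and aRw.
Valid on: (c).

(c)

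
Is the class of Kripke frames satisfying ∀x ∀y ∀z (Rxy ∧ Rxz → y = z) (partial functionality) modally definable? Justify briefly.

Yes: it is partial functionality, defined by the CD schema ◇q → □q.
Suppose ◇q→□q is valid. Take Rxy, Rxz and set V(q)={y}. Then ◇q at x, so □q at x, so q at z, i.e. z=y.

Yes, by ◇q → □q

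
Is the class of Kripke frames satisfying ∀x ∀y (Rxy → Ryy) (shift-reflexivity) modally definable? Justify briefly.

This is a Sahlqvist condition; the T□ axiom □(□r → r) defines it.

Definable; □(□r → r) defines it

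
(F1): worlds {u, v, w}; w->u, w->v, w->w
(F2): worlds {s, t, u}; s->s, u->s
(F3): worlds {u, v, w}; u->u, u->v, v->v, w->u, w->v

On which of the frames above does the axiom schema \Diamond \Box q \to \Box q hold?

(F2)

This is the axiom for the Euclidean property; its first-order frame correspondent is \forall x \forall y \forall z (Rxy \wedge Rxz \to Ryz).
(F1): fails — Rwu and Rww but not Ruw.
(F2): condition met.
(F3): fails — Ruv and Ruu but not Rvu.
Valid on: (F2).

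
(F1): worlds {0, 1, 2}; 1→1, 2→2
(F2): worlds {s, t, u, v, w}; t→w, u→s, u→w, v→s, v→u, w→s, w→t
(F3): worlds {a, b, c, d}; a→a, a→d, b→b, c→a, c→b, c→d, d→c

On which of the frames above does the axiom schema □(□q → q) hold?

Frame correspondent (Sahlqvist): ∀x ∀y (Rxy → Ryy) — i.e. shift-reflexivity.
(F1): holds.
(F2): fails — Rwt but not Rtt.
(F3): fails — Rcd but not Rdd.

(F1)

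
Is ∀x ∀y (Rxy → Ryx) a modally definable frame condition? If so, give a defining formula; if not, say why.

The condition is symmetry. A defining modal formula is r → □◇r.
Suppose r→□◇r is valid. Take Rxy and set V(r)={x}. Then r at x, so □◇r at x, so ◇r at y, so some z with Ryz has r; z=x, i.e. Ryx.

Definable; r → □◇r defines it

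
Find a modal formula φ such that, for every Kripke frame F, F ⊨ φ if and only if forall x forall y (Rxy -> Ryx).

The condition is symmetry. The B schema s → □◇s defines it.
Suppose s→□◇s is valid. Take Rxy and set V(s)={x}. Then s at x, so □◇s at x, so ◇s at y, so some z with Ryz has s; z=x, i.e. Ryx.

s → □◇s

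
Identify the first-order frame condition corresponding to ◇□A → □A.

Equivalently (dual form): ◇A → □◇A.
Suppose ◇A→□◇A is valid. Take Rxy, Rxz and set V(A)={y}. Then ◇A at x, so □◇A at x, so ◇A at z, so some w with Rzw has A; w=y, i.e. Rzy. By symmetry of the argument, Ryz.

the Euclidean property: ∀x ∀y ∀z (Rxy ∧ Rxz → Ryz)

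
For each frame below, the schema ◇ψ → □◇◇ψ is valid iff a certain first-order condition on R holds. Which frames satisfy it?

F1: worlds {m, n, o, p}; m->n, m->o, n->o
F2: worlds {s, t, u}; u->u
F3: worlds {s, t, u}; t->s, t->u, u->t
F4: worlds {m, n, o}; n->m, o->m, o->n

Frame correspondent (Sahlqvist): ∀x ∀y ∀z ((xRy ∧ xRz) → ∃w (y = w ∧ zR²w)) — i.e. a generalized confluence (Geach) condition.
F1: fails — mRn, mRn but no w with n=w and nR²w.
F2: holds.
F3: fails — tRs, tRs but no w with s=w and sR²w.
F4: fails — nRm, nRm but no w with m=w and mR²w.
Valid on: F2.

F2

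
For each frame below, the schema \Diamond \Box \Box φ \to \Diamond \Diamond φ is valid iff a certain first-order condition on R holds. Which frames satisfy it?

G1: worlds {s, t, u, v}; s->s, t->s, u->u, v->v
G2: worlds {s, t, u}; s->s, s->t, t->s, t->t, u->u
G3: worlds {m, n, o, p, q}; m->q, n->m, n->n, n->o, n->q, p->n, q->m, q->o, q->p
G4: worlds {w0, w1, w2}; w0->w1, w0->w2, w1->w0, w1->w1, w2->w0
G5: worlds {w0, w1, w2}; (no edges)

Frame correspondent (Sahlqvist): \forall x \forall y (xRy \to \exists w (y R^2 w \wedge x R^2 w)) — i.e. a generalized confluence (Geach) condition.
G1: ✓.
G2: ✓.
G3: fails — mRq but no w with qR²w and mR²w.
G4: ✓.
G5: ✓.

G1, G2, G4, G5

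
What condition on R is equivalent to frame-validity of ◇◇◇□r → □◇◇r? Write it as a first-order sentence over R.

This is a Sahlqvist (Geach-type) schema ◇^3□^1r → □^1◇^2r.
First-order correspondent: ∀x ∀y ∀z ((xR³y ∧ xRz) → ∃w (yRw ∧ zR²w)).

∀x ∀y ∀z ((xR³y ∧ xRz) → ∃w (yRw ∧ zR²w))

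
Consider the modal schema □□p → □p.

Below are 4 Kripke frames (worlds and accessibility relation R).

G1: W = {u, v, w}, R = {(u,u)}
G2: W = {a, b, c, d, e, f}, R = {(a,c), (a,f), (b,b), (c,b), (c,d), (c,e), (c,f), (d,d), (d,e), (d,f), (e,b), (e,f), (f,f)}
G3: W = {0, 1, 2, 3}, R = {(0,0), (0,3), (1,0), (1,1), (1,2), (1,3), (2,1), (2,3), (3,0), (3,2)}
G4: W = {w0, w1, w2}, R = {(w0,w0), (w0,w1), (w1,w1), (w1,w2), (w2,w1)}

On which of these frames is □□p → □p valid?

Frame correspondent (Sahlqvist): ∀x ∀y (Rxy → ∃z (Rxz ∧ Rzy)) — i.e. density.
G1: ✓.
G2: fails — Rac but no z with Raz and Rzc.
G3: fails — R32 but no z with R3z and Rz2.
G4: ✓.
Valid on: G1, G4.

G1, G4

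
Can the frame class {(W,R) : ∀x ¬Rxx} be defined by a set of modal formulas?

Not definable by any modal formula

Any modally definable frame class is closed under surjective bounded morphisms.
The 3-cycle (worlds 0,1,2 with 0→1→2→0) is irreflexive, and the map sending every world to a single reflexive point • is a surjective bounded morphism (forth: every edge maps to (•,•); back: every world has a successor). So any modal formula valid on the 3-cycle is also valid on the reflexive point, which is not irreflexive.
Hence irreflexivity is not modally definable.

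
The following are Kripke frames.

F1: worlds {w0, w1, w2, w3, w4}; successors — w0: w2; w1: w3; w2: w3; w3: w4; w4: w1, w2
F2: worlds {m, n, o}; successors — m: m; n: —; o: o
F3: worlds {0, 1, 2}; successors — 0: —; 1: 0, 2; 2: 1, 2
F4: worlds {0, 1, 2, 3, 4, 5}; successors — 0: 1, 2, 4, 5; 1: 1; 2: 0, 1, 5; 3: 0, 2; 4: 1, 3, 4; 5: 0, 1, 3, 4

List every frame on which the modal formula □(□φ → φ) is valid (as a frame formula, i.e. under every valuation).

F2

This is the axiom for shift-reflexivity; its first-order frame correspondent is ∀x ∀y (Rxy → Ryy).
F1: fails — Rw1w3 but not Rw3w3.
F2: satisfies the condition.
F3: fails — R10 but not R00.
F4: fails — R32 but not R22.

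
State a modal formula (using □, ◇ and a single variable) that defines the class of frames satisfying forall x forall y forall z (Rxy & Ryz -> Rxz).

This is transitivity; the standard corresponding axiom is 4: □q → □□q.
Suppose □q→□□q is valid. Take Rxy, Ryz and set V(q)={w : Rxw}. Then □q at x, so □□q at x, so □q at y, so q at z, i.e. Rxz.

□q → □□q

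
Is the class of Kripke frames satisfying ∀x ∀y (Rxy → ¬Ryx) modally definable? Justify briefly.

Modal frame validity is preserved under surjective bounded morphisms.
The 5-cycle (worlds a,b,c,d,e with a→b→c→d→e→a) is asymmetric. Mapping every world to a single reflexive point • is a surjective bounded morphism, and the reflexive point is not asymmetric (R•• but asymmetry requires ¬R••).
So the class is not modally definable.

No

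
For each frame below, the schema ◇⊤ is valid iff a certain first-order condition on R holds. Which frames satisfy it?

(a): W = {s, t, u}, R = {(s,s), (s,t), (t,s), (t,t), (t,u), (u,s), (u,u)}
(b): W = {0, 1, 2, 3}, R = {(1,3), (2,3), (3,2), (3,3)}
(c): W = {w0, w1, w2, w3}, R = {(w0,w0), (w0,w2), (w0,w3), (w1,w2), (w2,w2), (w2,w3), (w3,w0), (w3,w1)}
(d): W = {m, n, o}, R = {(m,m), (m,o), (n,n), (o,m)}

(a), (c), (d)

This is the axiom for seriality; its first-order frame correspondent is ∀x ∃y Rxy.
(a): ✓.
(b): fails — world 0 has no successor.
(c): ✓.
(d): ✓.
Valid on: (a), (c), (d).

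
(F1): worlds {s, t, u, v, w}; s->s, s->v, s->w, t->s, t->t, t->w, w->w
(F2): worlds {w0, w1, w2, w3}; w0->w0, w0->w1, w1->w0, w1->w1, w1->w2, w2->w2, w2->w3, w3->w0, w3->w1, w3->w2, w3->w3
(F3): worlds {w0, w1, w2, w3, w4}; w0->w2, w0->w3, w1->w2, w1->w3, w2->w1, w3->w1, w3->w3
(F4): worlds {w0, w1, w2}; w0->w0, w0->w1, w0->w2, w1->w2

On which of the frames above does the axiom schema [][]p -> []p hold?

Frame correspondent (Sahlqvist): forall x forall y (Rxy -> exists z (Rxz & Rzy)) — i.e. density.
(F1): ✓.
(F2): ✓.
(F3): fails — Rw1w2 but no z with Rw1z and Rzw2.
(F4): fails — Rw1w2 but no z with Rw1z and Rzw2.

(F1), (F2)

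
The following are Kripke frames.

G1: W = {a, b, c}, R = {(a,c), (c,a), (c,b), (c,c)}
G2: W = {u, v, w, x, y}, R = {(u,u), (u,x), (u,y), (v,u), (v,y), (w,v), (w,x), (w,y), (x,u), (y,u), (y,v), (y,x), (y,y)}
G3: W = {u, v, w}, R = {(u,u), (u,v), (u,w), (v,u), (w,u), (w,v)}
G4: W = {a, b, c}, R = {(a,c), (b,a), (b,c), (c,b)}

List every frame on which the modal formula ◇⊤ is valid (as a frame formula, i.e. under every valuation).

The schema corresponds to seriality: ∀x ∃y Rxy.
G1: fails — world b has no successor.
G2: ✓.
G3: ✓.
G4: ✓.

G2, G3, G4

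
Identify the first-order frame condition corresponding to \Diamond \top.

seriality: \forall x \exists y Rxy

◇⊤ holds at w iff w has a successor, so frame-validity of ◇⊤ is exactly seriality. Equivalently via □r → ◇r:
Suppose □r→◇r is valid. At any x set V(r)=W. Then □r at x, so ◇r at x, so x has a successor.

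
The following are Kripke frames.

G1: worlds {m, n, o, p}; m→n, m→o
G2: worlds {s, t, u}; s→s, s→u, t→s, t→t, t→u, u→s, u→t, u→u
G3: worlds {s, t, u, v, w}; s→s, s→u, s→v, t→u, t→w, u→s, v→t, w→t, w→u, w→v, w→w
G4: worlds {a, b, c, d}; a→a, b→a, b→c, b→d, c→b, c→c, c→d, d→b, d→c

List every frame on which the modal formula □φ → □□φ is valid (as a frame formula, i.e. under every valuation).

G1

Frame correspondent (Sahlqvist): ∀x ∀y ∀z (Rxy ∧ Ryz → Rxz) — i.e. transitivity.
G1: condition met.
G2: fails — Rsu and Rut but not Rst.
G3: fails — Rwu and Rus but not Rws.
G4: fails — Rbc and Rcb but not Rbb.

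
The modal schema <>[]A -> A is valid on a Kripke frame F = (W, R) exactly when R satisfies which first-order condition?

Replacing A by ¬A and contraposing gives the equivalent schema A → □◇A.
Suppose A→□◇A is valid. Take Rxy and set V(A)={x}. Then A at x, so □◇A at x, so ◇A at y, so some z with Ryz has A; z=x, i.e. Ryx.

symmetry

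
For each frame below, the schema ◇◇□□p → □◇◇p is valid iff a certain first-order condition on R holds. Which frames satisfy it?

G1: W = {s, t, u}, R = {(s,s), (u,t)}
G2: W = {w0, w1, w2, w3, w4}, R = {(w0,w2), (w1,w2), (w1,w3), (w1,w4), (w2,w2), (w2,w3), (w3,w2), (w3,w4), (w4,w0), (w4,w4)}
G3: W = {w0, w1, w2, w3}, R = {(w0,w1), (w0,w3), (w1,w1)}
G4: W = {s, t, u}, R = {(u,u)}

The schema corresponds to a generalized confluence (Geach) condition: ∀x ∀y ∀z ((xR²y ∧ xRz) → ∃w (yR²w ∧ zR²w)).
G1: ✓.
G2: ✓.
G3: fails — w0R²w1, w0Rw3 but no w with w1R²w and w3R²w.
G4: ✓.

G1, G2, G4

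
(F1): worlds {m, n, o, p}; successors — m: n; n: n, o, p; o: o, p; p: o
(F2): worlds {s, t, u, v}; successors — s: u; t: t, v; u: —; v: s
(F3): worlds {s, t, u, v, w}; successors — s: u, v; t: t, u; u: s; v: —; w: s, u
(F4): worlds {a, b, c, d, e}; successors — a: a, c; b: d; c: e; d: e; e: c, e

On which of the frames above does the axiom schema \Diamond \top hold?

(F1), (F4)

Frame correspondent (Sahlqvist): \forall x \exists y Rxy — i.e. seriality.
(F1): satisfies the condition.
(F2): fails — world u has no successor.
(F3): fails — world v has no successor.
(F4): satisfies the condition.
Valid on: (F1), (F4).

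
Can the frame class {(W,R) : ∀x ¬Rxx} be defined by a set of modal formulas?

Any modally definable frame class is closed under surjective bounded morphisms.
The 4-cycle (worlds w0,w1,w2,w3 with w0→w1→w2→w3→w0) is irreflexive, and the map sending every world to a single reflexive point • is a surjective bounded morphism (forth: every edge maps to (•,•); back: every world has a successor). So any modal formula valid on the 4-cycle is also valid on the reflexive point, which is not irreflexive.
So the class is not modally definable.

No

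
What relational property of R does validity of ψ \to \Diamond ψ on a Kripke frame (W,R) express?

Equivalently (dual form): □ψ → ψ.
Suppose □ψ→ψ is valid. At any x set V(ψ)={w : Rxw}. Then □ψ holds at x, so ψ holds at x, i.e. Rxx.
The converse is a direct semantic check.
Frame condition: \forall x Rxx.

reflexivity: \forall x Rxx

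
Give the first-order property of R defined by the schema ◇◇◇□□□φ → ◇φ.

This is a Sahlqvist (Geach-type) schema ◇^3□^3φ → □^0◇^1φ.
Minimal-valuation argument: fix x; take any y with xR^3y and any z with xR^0z. Set V(φ) to the set of worlds R-reachable from y in exactly 3 steps. Then □^3φ holds at y, so the antecedent holds at x; validity forces ◇^1φ at z, giving a w with zR^1w and yR^3w.
First-order correspondent: ∀x ∀y (xR³y → ∃w (yR³w ∧ xRw)).

∀x ∀y (xR³y → ∃w (yR³w ∧ xRw))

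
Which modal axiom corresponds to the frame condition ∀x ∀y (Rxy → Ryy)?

□(□ψ → ψ)

The condition is shift-reflexivity. The T□ schema □(□ψ → ψ) defines it.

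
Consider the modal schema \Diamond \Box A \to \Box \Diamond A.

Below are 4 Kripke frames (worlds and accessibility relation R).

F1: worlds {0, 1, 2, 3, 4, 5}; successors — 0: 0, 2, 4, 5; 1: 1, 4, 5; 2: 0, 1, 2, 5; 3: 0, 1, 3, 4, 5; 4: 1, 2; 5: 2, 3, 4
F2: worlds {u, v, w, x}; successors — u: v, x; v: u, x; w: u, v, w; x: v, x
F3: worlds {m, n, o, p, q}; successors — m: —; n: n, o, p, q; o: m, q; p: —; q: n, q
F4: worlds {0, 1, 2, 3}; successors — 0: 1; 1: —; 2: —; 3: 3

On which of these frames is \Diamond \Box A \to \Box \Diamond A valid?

F1, F2

The schema corresponds to convergence: \forall x \forall y \forall z (Rxy \wedge Rxz \to \exists w (Ryw \wedge Rzw)).
F1: holds.
F2: holds.
F3: fails — Rnn and Rnp but n and p have no common successor.
F4: fails — R01 and R01 but 1 and 1 have no common successor.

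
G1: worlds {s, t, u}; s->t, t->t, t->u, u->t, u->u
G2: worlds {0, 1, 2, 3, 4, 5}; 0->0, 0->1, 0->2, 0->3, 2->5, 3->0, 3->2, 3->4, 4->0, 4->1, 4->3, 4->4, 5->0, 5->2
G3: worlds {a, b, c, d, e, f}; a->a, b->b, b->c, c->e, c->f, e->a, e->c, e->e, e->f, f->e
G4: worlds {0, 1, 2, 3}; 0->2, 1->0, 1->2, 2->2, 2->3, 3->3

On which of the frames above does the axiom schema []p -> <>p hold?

Frame correspondent (Sahlqvist): forall x exists y Rxy — i.e. seriality.
G1: satisfies the condition.
G2: fails — world 1 has no successor.
G3: fails — world d has no successor.
G4: satisfies the condition.

G1, G4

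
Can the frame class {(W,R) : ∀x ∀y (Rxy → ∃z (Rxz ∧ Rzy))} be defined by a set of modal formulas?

Yes, by □□r → □r

Yes: it is density, defined by the C4 schema □□r → □r.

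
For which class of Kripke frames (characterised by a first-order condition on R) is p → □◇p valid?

Suppose p→□◇p is valid. Take Rxy and set V(p)={x}. Then p at x, so □◇p at x, so ◇p at y, so some z with Ryz has p; z=x, i.e. Ryx.
Conversely, any frame satisfying ∀x ∀y (Rxy → Ryx) validates the schema.
Frame condition: ∀x ∀y (Rxy → Ryx).

Symmetry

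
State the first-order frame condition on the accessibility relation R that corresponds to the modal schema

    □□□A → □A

∀x ∀z (xRz → ∃w (xR³w ∧ z = w))

This is a Sahlqvist (Geach-type) schema ◇^0□^3A → □^1◇^0A.
Minimal-valuation argument: fix x; take any y with xR^0y and any z with xR^1z. Set V(A) to the set of worlds R-reachable from y in exactly 3 steps. Then □^3A holds at y, so the antecedent holds at x; validity forces ◇^0A at z, giving a w with zR^0w and yR^3w.
First-order correspondent: ∀x ∀z (xRz → ∃w (xR³w ∧ z = w)).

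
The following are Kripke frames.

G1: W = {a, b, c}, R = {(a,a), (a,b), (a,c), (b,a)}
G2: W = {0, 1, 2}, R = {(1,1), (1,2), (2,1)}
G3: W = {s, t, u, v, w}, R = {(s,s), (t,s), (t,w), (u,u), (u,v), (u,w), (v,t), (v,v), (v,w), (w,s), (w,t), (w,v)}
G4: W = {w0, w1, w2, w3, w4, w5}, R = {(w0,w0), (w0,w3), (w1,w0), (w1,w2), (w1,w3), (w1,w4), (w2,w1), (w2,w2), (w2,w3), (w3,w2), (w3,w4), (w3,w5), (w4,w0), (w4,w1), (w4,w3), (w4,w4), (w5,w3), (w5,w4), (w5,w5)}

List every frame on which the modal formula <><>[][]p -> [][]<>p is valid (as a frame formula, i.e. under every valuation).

G2, G4

Frame correspondent (Sahlqvist): forall x forall y forall z ((x R^2 y & x R^2 z) -> exists w (y R^2 w & zRw)) — i.e. a generalized confluence (Geach) condition.
G1: fails — aR²a, aR²c but no w with aR²w and cRw.
G2: ✓.
G3: fails — tR²s, tR²v but no w* with sR²w* and vRw*.
G4: ✓.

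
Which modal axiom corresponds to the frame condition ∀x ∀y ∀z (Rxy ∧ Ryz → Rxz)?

A defining formula is □s → □□s (the 4 axiom).
Suppose □s→□□s is valid. Take Rxy, Ryz and set V(s)={w : Rxw}. Then □s at x, so □□s at x, so □s at y, so s at z, i.e. Rxz.

□s → □□s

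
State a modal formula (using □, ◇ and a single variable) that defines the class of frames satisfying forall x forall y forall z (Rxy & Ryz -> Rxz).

□ψ → □□ψ

A defining formula is □ψ → □□ψ (the 4 axiom).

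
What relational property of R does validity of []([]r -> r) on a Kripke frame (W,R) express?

Suppose □(□r→r) is valid. Take Rxy and set V(r)={w : Ryw}. Then at y, □r holds; since □(□r→r) at x, □r→r at y, so r at y, i.e. Ryy.
The converse is a direct semantic check.
Frame condition: forall x forall y (Rxy -> Ryy).

shift-reflexivity: forall x forall y (Rxy -> Ryy)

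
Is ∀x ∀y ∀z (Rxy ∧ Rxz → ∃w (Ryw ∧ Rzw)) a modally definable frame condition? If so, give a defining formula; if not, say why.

Yes, by ◇□r → □◇r

This is a Sahlqvist condition; the .2 axiom ◇□r → □◇r defines it.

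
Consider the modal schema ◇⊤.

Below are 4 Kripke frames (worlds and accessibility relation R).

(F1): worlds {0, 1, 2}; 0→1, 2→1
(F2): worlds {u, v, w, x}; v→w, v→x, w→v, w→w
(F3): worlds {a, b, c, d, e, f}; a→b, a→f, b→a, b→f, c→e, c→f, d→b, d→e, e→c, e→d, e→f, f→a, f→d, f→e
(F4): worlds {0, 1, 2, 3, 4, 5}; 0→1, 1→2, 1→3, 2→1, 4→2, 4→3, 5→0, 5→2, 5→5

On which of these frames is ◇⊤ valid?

This is the axiom for seriality; its first-order frame correspondent is ∀x ∃y Rxy.
(F1): fails — world 1 has no successor.
(F2): fails — world u has no successor.
(F3): holds.
(F4): fails — world 3 has no successor.
Valid on: (F3).

(F3)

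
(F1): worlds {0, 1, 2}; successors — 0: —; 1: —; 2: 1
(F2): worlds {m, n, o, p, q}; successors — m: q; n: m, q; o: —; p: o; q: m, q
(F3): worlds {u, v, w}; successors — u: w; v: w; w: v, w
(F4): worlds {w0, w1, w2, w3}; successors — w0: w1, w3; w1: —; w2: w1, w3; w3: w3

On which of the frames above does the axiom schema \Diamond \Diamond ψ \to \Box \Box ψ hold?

(F1), (F4)

This is the axiom for a generalized confluence (Geach) condition; its first-order frame correspondent is \forall x \forall y \forall z ((x R^2 y \wedge x R^2 z) \to \exists w (y = w \wedge z = w)).
(F1): holds.
(F2): fails — mR²m, mR²q but m ≠ q.
(F3): fails — uR²v, uR²w but v ≠ w.
(F4): holds.
Valid on: (F1), (F4).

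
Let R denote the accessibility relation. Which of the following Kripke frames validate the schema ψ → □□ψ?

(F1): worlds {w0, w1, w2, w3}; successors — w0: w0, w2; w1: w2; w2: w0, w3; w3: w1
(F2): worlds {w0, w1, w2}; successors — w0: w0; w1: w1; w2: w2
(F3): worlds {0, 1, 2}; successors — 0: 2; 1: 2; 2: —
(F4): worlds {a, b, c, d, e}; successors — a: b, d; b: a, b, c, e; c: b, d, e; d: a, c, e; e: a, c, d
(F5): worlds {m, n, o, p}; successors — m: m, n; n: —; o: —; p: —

Frame correspondent (Sahlqvist): ∀x ∀z (xR²z → ∃w (x = w ∧ z = w)) — i.e. a generalized confluence (Geach) condition.
(F1): fails — w0R²w2 but w0 ≠ w2.
(F2): satisfies the condition.
(F3): satisfies the condition.
(F4): fails — aR²b but a ≠ b.
(F5): fails — mR²n but m ≠ n.

(F2), (F3)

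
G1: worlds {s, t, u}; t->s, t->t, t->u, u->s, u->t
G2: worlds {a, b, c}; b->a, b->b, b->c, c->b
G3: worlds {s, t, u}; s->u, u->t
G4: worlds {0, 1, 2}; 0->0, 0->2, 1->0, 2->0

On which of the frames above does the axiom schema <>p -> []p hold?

G3

Frame correspondent (Sahlqvist): forall x forall y forall z (Rxy & Rxz -> y = z) — i.e. partial functionality.
G1: fails — t sees both s and t.
G2: fails — b sees both a and b.
G3: holds.
G4: fails — 0 sees both 0 and 2.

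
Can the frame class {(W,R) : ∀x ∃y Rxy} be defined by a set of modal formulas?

Yes, by □p → ◇p

This is a Sahlqvist condition; the D axiom □p → ◇p defines it.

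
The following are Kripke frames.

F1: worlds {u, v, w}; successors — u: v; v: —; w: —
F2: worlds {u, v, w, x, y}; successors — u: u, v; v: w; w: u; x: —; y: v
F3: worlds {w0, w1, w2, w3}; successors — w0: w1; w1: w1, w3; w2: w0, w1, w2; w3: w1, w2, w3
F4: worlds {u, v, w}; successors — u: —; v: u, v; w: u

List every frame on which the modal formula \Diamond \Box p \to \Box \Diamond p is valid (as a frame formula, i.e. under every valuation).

F3

This is the axiom for convergence; its first-order frame correspondent is \forall x \forall y \forall z (Rxy \wedge Rxz \to \exists w (Ryw \wedge Rzw)).
F1: fails — Ruv and Ruv but v and v have no common successor.
F2: fails — Ruv and Ruu but v and u have no common successor.
F3: ✓.
F4: fails — Rvu and Rvu but u and u have no common successor.
Valid on: F3.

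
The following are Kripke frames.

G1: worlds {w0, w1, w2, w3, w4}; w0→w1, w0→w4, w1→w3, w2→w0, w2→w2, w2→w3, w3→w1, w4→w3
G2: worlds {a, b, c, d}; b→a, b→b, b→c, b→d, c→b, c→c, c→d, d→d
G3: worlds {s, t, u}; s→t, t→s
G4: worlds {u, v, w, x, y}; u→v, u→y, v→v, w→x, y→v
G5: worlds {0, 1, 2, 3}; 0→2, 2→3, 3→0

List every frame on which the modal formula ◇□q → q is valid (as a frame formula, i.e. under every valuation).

G3

This is the axiom for a generalized confluence (Geach) condition; its first-order frame correspondent is ∀x ∀y (xRy → ∃w (yRw ∧ x = w)).
G1: fails — w0Rw1 but no w with w1Rw and w0=w.
G2: fails — bRa but no w with aRw and b=w.
G3: condition met.
G4: fails — uRv but no t with vRt and u=t.
G5: fails — 0R2 but no w with 2Rw and 0=w.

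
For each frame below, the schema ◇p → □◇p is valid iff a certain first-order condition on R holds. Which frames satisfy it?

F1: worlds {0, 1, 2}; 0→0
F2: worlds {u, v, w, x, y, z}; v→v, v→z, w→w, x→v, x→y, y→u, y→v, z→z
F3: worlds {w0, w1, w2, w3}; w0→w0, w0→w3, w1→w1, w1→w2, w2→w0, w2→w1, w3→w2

This is the axiom for the Euclidean property; its first-order frame correspondent is ∀x ∀y ∀z (Rxy ∧ Rxz → Ryz).
F1: holds.
F2: fails — Rvz and Rvv but not Rzv.
F3: fails — Rw0w3 and Rw0w0 but not Rw3w0.
Valid on: F1.

F1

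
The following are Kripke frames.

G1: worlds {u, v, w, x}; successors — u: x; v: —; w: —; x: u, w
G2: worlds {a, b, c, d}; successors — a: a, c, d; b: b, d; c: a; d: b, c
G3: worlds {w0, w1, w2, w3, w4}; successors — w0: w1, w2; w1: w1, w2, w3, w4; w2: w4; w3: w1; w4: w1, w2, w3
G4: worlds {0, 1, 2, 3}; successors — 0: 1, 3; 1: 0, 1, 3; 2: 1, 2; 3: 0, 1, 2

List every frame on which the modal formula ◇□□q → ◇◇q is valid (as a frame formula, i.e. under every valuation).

This is the axiom for a generalized confluence (Geach) condition; its first-order frame correspondent is ∀x ∀y (xRy → ∃w (yR²w ∧ xR²w)).
G1: fails — uRx but no t with xR²t and uR²t.
G2: condition met.
G3: condition met.
G4: condition met.
Valid on: G2, G3, G4.

G2, G3, G4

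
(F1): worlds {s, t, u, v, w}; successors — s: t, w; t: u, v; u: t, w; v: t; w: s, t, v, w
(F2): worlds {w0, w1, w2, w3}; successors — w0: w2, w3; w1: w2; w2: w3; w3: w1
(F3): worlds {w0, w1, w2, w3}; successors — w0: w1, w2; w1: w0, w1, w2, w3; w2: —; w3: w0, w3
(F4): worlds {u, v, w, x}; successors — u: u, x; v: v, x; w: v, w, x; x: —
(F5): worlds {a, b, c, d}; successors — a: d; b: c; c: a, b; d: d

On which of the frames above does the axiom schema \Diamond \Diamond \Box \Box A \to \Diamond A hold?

Frame correspondent (Sahlqvist): \forall x \forall y (x R^2 y \to \exists w (y R^2 w \wedge xRw)) — i.e. a generalized confluence (Geach) condition.
(F1): fails — sR²v but no w* with vR²w* and sRw*.
(F2): ✓.
(F3): fails — w0R²w2 but no w with w2R²w and w0Rw.
(F4): fails — uR²x but no t with xR²t and uRt.
(F5): fails — bR²a but no w with aR²w and bRw.

(F2)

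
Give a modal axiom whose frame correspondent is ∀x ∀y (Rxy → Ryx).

The condition is symmetry. The B schema p → □◇p defines it.
Suppose p→□◇p is valid. Take Rxy and set V(p)={x}. Then p at x, so □◇p at x, so ◇p at y, so some z with Ryz has p; z=x, i.e. Ryx.

p → □◇p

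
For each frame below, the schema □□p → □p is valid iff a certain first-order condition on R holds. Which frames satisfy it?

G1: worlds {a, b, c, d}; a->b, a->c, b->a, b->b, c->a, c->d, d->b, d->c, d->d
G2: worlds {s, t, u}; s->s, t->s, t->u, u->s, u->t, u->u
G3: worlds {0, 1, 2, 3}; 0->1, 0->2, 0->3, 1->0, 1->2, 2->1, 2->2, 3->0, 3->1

The schema corresponds to density: ∀x ∀y (Rxy → ∃z (Rxz ∧ Rzy)).
G1: fails — Rac but no z with Raz and Rzc.
G2: satisfies the condition.
G3: fails — R10 but no z with R1z and Rz0.

G2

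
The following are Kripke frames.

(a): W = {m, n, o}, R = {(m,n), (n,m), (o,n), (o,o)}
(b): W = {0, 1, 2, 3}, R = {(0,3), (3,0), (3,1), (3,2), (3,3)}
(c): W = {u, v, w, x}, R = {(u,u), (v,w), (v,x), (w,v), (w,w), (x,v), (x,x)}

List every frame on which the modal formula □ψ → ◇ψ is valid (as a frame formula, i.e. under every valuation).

Frame correspondent (Sahlqvist): ∀x ∃y Rxy — i.e. seriality.
(a): ✓.
(b): fails — world 1 has no successor.
(c): ✓.
Valid on: (a), (c).

(a), (c)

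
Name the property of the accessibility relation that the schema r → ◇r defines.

Reflexivity

Replacing r by ¬r and contraposing gives the equivalent schema □r → r.
Suppose □r→r is valid. At any x set V(r)={w : Rxw}. Then □r holds at x, so r holds at x, i.e. Rxx.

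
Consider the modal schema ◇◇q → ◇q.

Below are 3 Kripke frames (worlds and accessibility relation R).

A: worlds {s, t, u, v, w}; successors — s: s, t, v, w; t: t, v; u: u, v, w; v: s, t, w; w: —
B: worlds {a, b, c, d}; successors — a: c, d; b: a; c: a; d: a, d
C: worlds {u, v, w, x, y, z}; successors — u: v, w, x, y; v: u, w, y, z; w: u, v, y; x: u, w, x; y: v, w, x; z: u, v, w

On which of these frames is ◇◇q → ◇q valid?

The schema corresponds to a generalized confluence (Geach) condition: ∀x ∀y (xR²y → ∃w (y = w ∧ xRw)).
A: fails — tR²s but no w* with s=w* and tRw*.
B: fails — aR²a but no w with a=w and aRw.
C: fails — uR²u but no t with u=t and uRt.

none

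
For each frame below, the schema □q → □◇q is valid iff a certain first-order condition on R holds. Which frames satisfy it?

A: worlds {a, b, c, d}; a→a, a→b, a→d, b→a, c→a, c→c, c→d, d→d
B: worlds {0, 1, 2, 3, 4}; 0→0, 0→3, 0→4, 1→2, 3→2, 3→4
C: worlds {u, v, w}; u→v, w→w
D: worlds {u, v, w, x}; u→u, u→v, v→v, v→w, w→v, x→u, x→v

A, D

The schema corresponds to a generalized confluence (Geach) condition: ∀x ∀z (xRz → ∃w (xRw ∧ zRw)).
A: ✓.
B: fails — 0R4 but no w with 0Rw and 4Rw.
C: fails — uRv but no t with uRt and vRt.
D: ✓.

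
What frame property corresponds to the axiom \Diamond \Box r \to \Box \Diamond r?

Convergence

Suppose ◇□r→□◇r is valid. Take Rxy, Rxz and set V(r)={w : Ryw}. Then □r at y so ◇□r at x, so □◇r at x, so ◇r at z, giving w with Rzw and Ryw.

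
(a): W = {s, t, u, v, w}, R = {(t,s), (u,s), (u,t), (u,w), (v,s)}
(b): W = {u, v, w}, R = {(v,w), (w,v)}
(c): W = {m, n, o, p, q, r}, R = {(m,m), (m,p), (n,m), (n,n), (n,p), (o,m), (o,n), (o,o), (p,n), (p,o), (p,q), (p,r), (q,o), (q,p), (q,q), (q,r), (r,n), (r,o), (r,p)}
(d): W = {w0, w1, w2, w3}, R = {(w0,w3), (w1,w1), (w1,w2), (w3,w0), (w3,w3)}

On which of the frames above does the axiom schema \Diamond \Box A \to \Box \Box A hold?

(b)

This is the axiom for a generalized confluence (Geach) condition; its first-order frame correspondent is \forall x \forall y \forall z ((xRy \wedge x R^2 z) \to \exists w (yRw \wedge z = w)).
(a): fails — uRs, uR²s but no w* with sRw* and s=w*.
(b): ✓.
(c): fails — mRm, mR²n but no w with mRw and n=w.
(d): fails — w1Rw2, w1R²w1 but no w with w2Rw and w1=w.
Valid on: (b).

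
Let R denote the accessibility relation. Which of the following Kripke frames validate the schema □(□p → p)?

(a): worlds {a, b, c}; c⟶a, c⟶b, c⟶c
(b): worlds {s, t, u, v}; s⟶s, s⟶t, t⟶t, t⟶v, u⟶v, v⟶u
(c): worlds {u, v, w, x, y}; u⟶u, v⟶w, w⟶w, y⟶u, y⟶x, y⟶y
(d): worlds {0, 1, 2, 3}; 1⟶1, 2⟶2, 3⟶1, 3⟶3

The schema corresponds to shift-reflexivity: ∀x ∀y (Rxy → Ryy).
(a): fails — Rca but not Raa.
(b): fails — Ruv but not Rvv.
(c): fails — Ryx but not Rxx.
(d): ✓.

(d)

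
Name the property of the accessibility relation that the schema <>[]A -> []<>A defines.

Suppose ◇□A→□◇A is valid. Take Rxy, Rxz and set V(A)={w : Ryw}. Then □A at y so ◇□A at x, so □◇A at x, so ◇A at z, giving w with Rzw and Ryw.

convergence: forall x forall y forall z (Rxy & Rxz -> exists w (Ryw & Rzw))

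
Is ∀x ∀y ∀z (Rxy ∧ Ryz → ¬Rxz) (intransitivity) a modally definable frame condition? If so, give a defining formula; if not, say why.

No — not modally definable

Any modally definable frame class is closed under surjective bounded morphisms.
The 3-cycle (worlds 0,1,2 with 0→1→2→0) is intransitive. Mapping every world to a single reflexive point • is a surjective bounded morphism; the reflexive point is not intransitive (R••∧R•• but R••).
So no modal formula (or set of formulas) defines exactly the intransitive frames.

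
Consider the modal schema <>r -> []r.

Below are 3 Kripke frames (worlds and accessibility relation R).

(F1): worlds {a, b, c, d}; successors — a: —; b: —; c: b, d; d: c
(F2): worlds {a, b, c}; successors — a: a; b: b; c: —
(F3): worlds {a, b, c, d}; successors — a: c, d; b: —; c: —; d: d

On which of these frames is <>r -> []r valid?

This is the axiom for partial functionality; its first-order frame correspondent is forall x forall y forall z (Rxy & Rxz -> y = z).
(F1): fails — c sees both b and d.
(F2): ✓.
(F3): fails — a sees both c and d.

(F2)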